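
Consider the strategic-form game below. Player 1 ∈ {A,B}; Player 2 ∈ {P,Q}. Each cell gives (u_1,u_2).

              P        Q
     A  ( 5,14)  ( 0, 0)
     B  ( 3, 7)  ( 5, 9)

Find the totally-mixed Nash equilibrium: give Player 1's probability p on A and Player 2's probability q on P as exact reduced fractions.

P1 indiff ⇒ q·5+(1-q)·0 = q·3+(1-q)·5 ⇒ q(2) = (1-q)(5) ⇒ q = 5/7
P2 indiff ⇒ p·14+(1-p)·7 = p·0+(1-p)·9 ⇒ p(14) = (1-p)(2) ⇒ p = 1/8

P1 mixes 1/8 on A; P2 mixes 5/7 on P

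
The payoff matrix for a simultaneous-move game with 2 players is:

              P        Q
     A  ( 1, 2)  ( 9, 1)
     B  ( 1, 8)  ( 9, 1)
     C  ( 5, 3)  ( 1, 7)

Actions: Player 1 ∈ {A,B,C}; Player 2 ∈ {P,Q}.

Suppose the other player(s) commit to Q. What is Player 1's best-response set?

argmax u_1 = {A,B}

u_1(A vs Q) = 9
u_1(B vs Q) = 9
u_1(C vs Q) = 1
max payoff 9 at {A,B}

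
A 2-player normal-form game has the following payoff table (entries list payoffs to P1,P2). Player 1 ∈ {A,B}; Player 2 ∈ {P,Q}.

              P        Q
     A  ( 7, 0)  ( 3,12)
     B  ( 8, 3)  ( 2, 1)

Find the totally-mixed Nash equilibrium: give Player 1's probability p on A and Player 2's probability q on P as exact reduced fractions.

(p,q) = (1/7, 1/2)

P1 indiff ⇒ q·7+(1-q)·3 = q·8+(1-q)·2 ⇒ q(-1) = (1-q)(-1) ⇒ q = 1/2
P2 indiff ⇒ p·0+(1-p)·3 = p·12+(1-p)·1 ⇒ p(-12) = (1-p)(-2) ⇒ p = 1/7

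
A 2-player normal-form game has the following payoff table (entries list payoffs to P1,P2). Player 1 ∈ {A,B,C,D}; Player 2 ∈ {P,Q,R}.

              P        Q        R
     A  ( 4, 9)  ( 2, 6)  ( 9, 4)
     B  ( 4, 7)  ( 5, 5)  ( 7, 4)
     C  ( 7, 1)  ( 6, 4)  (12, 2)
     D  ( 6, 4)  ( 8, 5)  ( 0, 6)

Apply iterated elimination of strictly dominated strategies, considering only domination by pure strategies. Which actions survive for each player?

P1 drop A (C beats it: P:7>4 Q:6>2 R:12>9)
P1 drop B (C beats it: P:7>4 Q:6>5 R:12>7)
P2 drop P (Q beats it: C:4>1 D:5>4)
P1→{C,D} P2→{Q,R}

Survivors P1:{C,D} P2:{Q,R}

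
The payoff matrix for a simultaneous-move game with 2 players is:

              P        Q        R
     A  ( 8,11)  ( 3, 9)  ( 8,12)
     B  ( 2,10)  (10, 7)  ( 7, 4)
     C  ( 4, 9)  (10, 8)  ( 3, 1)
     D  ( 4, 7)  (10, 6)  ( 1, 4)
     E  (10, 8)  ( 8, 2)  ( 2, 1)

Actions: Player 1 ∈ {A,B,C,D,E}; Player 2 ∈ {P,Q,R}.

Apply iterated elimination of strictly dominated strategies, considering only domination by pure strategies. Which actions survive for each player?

P2 drop Q (P beats it: A:11>9 B:10>7 C:9>8 D:7>6 E:8>2)
P1 drop B (A beats it: P:8>2 R:8>7)
P1 drop C (A beats it: P:8>4 R:8>3)
P1 drop D (A beats it: P:8>4 R:8>1)
P1→{A,E} P2→{P,R}

Survivors P1:{A,E} P2:{P,R}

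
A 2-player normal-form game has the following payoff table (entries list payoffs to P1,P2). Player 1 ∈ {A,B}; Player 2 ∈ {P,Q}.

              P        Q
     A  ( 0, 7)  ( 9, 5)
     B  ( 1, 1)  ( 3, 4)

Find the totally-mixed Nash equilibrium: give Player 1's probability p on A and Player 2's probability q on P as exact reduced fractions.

P1 mixes 3/5 on A; P2 mixes 6/7 on P

P1 indiff ⇒ q·0+(1-q)·9 = q·1+(1-q)·3 ⇒ q(-1) = (1-q)(-6) ⇒ q = 6/7
P2 indiff ⇒ p·7+(1-p)·1 = p·5+(1-p)·4 ⇒ p(2) = (1-p)(3) ⇒ p = 3/5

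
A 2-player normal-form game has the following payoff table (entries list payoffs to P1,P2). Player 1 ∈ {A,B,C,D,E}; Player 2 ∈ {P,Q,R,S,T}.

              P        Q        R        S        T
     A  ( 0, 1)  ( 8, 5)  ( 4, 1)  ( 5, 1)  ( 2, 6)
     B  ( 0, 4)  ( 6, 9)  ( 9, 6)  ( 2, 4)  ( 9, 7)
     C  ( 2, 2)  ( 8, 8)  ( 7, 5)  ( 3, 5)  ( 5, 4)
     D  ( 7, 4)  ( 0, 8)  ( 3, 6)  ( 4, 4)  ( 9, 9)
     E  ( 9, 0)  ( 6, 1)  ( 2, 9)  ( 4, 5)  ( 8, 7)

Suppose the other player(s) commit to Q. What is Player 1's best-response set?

u_1(A vs Q) = 8
u_1(B vs Q) = 6
u_1(C vs Q) = 8
u_1(D vs Q) = 0
u_1(E vs Q) = 6
max payoff 8 at {A,C}

argmax u_1 = {A,C}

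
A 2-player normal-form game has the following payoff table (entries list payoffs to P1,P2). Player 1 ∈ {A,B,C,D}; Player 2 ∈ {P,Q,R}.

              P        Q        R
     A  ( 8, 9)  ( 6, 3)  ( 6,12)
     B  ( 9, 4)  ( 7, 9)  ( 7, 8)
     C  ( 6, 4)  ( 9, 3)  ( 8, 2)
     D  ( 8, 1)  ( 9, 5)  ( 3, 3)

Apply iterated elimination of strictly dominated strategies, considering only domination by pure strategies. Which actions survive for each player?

P1 drop A (B beats it: P:9>8 Q:7>6 R:7>6)
P2 drop R (Q beats it: B:9>8 C:3>2 D:5>3)
P1→{B,C,D} P2→{P,Q}

Remaining: P1:{B,C,D} P2:{P,Q}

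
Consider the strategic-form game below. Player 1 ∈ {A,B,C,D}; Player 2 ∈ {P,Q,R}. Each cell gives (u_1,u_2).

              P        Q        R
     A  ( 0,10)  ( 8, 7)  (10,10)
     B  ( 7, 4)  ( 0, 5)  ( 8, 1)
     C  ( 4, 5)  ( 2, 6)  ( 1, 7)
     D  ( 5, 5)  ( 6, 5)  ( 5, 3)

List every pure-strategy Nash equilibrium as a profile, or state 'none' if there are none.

(A,P): not NE [P1→B gives 7>0]
(A,Q): not NE [P2→R gives 10>7]
(A,R): NE
(B,P): not NE [P2→Q gives 5>4]
(B,Q): not NE [P1→A gives 8>0]
(B,R): not NE [P1→A gives 10>8; P2→Q gives 5>1]
(C,P): not NE [P1→B gives 7>4; P2→R gives 7>5]
(C,Q): not NE [P1→A gives 8>2; P2→R gives 7>6]
(C,R): not NE [P1→A gives 10>1]
(D,P): not NE [P1→B gives 7>5]
(D,Q): not NE [P1→A gives 8>6]
(D,R): not NE [P1→A gives 10>5; P2→Q gives 5>3]

NE set: (A,R)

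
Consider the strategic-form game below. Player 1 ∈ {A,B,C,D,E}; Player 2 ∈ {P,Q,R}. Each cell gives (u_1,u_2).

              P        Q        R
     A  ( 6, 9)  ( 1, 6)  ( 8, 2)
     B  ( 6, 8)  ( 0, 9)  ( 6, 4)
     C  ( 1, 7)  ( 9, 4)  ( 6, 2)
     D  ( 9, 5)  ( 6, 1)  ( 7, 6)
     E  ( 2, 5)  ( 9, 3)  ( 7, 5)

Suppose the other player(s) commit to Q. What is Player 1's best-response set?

argmax u_1 = {C,E}

u_1(A vs Q) = 1
u_1(B vs Q) = 0
u_1(C vs Q) = 9
u_1(D vs Q) = 6
u_1(E vs Q) = 9
max payoff 9 at {C,E}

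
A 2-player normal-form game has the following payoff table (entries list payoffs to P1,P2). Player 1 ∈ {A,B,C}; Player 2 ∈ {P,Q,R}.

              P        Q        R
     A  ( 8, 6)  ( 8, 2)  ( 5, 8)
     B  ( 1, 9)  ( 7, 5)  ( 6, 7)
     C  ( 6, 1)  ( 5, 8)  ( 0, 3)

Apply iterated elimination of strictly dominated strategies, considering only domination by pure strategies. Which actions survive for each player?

P1 drop C (A beats it: P:8>6 Q:8>5 R:5>0)
P2 drop Q (P beats it: A:6>2 B:9>5)
P1→{A,B} P2→{P,R}

Survivors P1:{A,B} P2:{P,R}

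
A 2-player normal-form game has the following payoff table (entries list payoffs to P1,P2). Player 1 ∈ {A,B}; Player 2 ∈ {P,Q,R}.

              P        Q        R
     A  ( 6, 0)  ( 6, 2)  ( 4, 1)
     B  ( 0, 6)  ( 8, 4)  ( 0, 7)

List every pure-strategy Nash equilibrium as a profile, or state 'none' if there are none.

(A,P): not NE [P2→Q gives 2>0]
(A,Q): not NE [P1→B gives 8>6]
(A,R): not NE [P2→Q gives 2>1]
(B,P): not NE [P1→A gives 6>0; P2→R gives 7>6]
(B,Q): not NE [P2→R gives 7>4]
(B,R): not NE [P1→A gives 4>0]

PSNE: ∅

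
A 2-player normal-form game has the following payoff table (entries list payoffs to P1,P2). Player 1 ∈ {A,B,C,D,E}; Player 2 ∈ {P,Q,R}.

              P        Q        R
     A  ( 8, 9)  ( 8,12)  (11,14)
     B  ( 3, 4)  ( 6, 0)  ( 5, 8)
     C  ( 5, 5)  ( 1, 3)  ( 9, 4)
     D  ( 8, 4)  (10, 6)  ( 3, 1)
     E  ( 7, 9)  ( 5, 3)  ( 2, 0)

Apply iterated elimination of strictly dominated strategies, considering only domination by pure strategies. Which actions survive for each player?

IESDS → P1:{A,D} P2:{Q,R}

P1 drop B (A beats it: P:8>3 Q:8>6 R:11>5)
P1 drop C (A beats it: P:8>5 Q:8>1 R:11>9)
P1 drop E (A beats it: P:8>7 Q:8>5 R:11>2)
P2 drop P (Q beats it: A:12>9 D:6>4)
P1→{A,D} P2→{Q,R}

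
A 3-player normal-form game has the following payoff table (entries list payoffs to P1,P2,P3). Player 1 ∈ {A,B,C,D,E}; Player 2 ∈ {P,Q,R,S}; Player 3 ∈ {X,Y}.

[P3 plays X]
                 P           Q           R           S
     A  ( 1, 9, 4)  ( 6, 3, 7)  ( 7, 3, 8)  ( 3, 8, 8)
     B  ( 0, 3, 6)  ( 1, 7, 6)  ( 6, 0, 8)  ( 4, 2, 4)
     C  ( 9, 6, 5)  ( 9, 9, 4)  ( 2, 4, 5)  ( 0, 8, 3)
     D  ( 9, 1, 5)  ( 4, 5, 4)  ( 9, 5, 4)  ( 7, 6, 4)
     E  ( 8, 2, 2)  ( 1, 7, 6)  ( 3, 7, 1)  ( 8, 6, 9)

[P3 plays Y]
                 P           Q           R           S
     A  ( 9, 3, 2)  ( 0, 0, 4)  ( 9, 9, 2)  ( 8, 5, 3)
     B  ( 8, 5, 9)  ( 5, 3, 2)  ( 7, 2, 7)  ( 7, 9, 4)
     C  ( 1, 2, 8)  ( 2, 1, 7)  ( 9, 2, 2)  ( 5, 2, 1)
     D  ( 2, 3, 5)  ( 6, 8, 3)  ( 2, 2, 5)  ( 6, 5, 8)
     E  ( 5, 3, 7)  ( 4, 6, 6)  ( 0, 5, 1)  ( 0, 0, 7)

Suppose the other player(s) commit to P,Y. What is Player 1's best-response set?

argmax u_1 = {A}

u_1(A vs P,Y) = 9
u_1(B vs P,Y) = 8
u_1(C vs P,Y) = 1
u_1(D vs P,Y) = 2
u_1(E vs P,Y) = 5
max payoff 9 at {A}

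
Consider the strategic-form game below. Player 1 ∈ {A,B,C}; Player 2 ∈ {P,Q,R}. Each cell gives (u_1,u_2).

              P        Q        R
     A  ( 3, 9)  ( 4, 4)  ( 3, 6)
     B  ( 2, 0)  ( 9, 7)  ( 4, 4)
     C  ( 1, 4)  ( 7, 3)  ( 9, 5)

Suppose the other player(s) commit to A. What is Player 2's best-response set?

u_2(P vs A) = 9
u_2(Q vs A) = 4
u_2(R vs A) = 6
max payoff 9 at {P}

BR_2 = {P}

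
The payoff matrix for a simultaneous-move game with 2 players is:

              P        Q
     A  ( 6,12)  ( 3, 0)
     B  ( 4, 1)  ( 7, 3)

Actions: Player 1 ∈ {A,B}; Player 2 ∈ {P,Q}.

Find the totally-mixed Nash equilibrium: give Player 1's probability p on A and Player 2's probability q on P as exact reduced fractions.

P1 mixes 1/7 on A; P2 mixes 2/3 on P

P1 indiff ⇒ q·6+(1-q)·3 = q·4+(1-q)·7 ⇒ q(2) = (1-q)(4) ⇒ q = 2/3
P2 indiff ⇒ p·12+(1-p)·1 = p·0+(1-p)·3 ⇒ p(12) = (1-p)(2) ⇒ p = 1/7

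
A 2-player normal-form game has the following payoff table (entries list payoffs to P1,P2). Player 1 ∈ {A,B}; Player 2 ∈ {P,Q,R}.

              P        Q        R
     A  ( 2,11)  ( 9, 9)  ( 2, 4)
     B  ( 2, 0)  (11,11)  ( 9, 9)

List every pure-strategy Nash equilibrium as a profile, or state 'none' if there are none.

Nash profiles: (A,P), (B,Q)

(A,P): NE
(A,Q): not NE [P1→B gives 11>9; P2→P gives 11>9]
(A,R): not NE [P1→B gives 9>2; P2→P gives 11>4]
(B,P): not NE [P2→Q gives 11>0]
(B,Q): NE
(B,R): not NE [P2→Q gives 11>9]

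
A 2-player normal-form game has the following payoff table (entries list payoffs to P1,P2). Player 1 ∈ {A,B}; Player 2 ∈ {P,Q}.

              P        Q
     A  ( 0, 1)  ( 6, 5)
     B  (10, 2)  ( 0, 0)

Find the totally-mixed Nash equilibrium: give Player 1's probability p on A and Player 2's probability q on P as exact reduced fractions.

P1 indiff ⇒ q·0+(1-q)·6 = q·10+(1-q)·0 ⇒ q(-10) = (1-q)(-6) ⇒ q = 3/8
P2 indiff ⇒ p·1+(1-p)·2 = p·5+(1-p)·0 ⇒ p(-4) = (1-p)(-2) ⇒ p = 1/3

p=1/3, q=3/8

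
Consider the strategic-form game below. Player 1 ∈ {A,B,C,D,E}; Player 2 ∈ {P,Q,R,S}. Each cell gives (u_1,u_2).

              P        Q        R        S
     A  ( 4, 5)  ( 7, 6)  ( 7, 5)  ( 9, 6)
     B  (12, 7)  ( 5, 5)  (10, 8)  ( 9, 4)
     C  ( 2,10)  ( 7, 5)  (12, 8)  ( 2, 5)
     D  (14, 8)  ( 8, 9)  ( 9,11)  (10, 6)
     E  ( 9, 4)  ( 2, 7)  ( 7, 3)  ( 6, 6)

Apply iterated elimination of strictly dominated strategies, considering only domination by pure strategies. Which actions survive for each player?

P1 drop A (D beats it: P:14>4 Q:8>7 R:9>7 S:10>9)
P1 drop E (B beats it: P:12>9 Q:5>2 R:10>7 S:9>6)
P2 drop Q (R beats it: B:8>5 C:8>5 D:11>9)
P2 drop S (P beats it: B:7>4 C:10>5 D:8>6)
P1→{B,C,D} P2→{P,R}

IESDS → P1:{B,C,D} P2:{P,R}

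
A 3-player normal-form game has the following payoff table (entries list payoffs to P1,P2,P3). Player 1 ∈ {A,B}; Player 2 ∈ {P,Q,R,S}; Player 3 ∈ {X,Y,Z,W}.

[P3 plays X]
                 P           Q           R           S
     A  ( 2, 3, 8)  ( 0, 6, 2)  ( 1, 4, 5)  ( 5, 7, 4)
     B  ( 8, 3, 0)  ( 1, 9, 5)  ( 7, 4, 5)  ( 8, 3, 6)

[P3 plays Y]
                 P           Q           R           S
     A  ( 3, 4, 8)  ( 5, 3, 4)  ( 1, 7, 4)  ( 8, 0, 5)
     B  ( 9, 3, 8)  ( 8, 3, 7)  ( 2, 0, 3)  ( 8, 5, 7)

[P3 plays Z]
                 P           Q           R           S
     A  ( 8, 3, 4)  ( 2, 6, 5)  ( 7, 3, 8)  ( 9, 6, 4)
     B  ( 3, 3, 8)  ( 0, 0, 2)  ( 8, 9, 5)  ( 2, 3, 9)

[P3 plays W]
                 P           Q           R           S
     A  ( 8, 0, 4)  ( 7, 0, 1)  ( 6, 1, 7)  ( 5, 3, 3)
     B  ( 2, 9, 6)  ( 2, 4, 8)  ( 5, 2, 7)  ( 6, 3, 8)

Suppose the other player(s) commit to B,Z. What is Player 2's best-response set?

u_2(P vs B,Z) = 3
u_2(Q vs B,Z) = 0
u_2(R vs B,Z) = 9
u_2(S vs B,Z) = 3
max payoff 9 at {R}

BR_2 = {R}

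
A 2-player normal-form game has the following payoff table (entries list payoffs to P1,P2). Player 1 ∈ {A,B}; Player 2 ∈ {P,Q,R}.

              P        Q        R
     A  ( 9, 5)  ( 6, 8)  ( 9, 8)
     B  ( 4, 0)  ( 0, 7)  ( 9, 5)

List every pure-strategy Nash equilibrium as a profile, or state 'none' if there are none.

Nash profiles: (A,Q), (A,R)

(A,P): not NE [P2→R gives 8>5]
(A,Q): NE
(A,R): NE
(B,P): not NE [P1→A gives 9>4; P2→Q gives 7>0]
(B,Q): not NE [P1→A gives 6>0]
(B,R): not NE [P2→Q gives 7>5]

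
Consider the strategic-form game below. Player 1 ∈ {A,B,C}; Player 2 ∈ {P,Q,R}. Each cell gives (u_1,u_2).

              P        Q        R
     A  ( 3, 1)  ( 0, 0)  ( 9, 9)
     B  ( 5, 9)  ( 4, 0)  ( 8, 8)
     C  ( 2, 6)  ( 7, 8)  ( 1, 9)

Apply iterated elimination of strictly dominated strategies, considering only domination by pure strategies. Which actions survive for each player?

P2 drop Q (R beats it: A:9>0 B:8>0 C:9>8)
P1 drop C (A beats it: P:3>2 R:9>1)
P1→{A,B} P2→{P,R}

IESDS → P1:{A,B} P2:{P,R}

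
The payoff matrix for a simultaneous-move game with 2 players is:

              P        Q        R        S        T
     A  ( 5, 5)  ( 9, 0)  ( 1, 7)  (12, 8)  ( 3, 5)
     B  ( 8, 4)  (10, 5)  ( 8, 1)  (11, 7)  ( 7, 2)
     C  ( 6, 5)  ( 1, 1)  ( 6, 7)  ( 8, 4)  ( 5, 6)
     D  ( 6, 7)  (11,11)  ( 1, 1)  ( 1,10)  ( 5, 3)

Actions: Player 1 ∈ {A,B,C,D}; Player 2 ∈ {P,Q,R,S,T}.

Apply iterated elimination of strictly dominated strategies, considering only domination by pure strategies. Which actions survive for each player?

P1 drop C (B beats it: P:8>6 Q:10>1 R:8>6 S:11>8 T:7>5)
P2 drop P (S beats it: A:8>5 B:7>4 D:10>7)
P2 drop R (S beats it: A:8>7 B:7>1 D:10>1)
P2 drop T (S beats it: A:8>5 B:7>2 D:10>3)
P1→{A,B,D} P2→{Q,S}

Remaining: P1:{A,B,D} P2:{Q,S}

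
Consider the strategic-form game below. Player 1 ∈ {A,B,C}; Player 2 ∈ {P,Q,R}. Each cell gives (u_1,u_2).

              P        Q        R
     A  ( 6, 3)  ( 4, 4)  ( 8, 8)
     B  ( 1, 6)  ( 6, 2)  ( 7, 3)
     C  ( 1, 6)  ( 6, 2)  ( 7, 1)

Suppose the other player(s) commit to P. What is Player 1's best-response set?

BR_1 = {A}

u_1(A vs P) = 6
u_1(B vs P) = 1
u_1(C vs P) = 1
max payoff 6 at {A}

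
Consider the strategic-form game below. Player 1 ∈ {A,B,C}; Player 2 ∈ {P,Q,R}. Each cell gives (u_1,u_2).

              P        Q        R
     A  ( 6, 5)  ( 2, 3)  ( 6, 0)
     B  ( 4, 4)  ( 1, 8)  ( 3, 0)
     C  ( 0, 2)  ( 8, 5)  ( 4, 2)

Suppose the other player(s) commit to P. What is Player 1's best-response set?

u_1(A vs P) = 6
u_1(B vs P) = 4
u_1(C vs P) = 0
max payoff 6 at {A}

argmax u_1 = {A}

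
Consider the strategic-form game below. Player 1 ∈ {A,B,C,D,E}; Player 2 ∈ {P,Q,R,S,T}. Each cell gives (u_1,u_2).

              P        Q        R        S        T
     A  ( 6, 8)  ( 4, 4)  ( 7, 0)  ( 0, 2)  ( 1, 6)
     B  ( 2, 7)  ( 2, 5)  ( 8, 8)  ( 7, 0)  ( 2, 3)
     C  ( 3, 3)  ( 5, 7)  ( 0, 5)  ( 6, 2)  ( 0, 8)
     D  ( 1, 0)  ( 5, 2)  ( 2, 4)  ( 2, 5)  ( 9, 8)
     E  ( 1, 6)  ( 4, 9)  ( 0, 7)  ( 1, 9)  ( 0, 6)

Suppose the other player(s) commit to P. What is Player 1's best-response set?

BR_1 = {A}

u_1(A vs P) = 6
u_1(B vs P) = 2
u_1(C vs P) = 3
u_1(D vs P) = 1
u_1(E vs P) = 1
max payoff 6 at {A}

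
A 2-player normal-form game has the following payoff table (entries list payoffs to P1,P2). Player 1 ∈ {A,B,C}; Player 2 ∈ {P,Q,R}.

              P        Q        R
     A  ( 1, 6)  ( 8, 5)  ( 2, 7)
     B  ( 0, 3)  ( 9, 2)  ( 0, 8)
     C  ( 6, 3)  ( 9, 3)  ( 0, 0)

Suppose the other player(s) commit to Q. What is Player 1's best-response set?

u_1(A vs Q) = 8
u_1(B vs Q) = 9
u_1(C vs Q) = 9
max payoff 9 at {B,C}

argmax u_1 = {B,C}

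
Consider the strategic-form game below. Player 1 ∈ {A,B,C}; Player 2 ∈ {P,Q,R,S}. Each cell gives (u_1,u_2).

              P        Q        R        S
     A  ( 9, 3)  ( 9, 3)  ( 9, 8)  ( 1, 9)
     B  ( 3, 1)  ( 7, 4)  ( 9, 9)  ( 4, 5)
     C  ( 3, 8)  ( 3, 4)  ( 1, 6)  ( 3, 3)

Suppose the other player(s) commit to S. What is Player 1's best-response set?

BR_1 = {B}

u_1(A vs S) = 1
u_1(B vs S) = 4
u_1(C vs S) = 3
max payoff 4 at {B}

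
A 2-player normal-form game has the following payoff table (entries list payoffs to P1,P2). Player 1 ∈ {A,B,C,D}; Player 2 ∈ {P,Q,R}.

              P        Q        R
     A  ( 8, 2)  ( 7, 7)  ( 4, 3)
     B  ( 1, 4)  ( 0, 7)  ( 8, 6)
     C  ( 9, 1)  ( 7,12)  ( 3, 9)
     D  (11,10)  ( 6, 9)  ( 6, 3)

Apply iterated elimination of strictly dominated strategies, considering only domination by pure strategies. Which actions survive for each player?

Survivors P1:{A,C,D} P2:{P,Q}

P2 drop R (Q beats it: A:7>3 B:7>6 C:12>9 D:9>3)
P1 drop B (A beats it: P:8>1 Q:7>0)
P1→{A,C,D} P2→{P,Q}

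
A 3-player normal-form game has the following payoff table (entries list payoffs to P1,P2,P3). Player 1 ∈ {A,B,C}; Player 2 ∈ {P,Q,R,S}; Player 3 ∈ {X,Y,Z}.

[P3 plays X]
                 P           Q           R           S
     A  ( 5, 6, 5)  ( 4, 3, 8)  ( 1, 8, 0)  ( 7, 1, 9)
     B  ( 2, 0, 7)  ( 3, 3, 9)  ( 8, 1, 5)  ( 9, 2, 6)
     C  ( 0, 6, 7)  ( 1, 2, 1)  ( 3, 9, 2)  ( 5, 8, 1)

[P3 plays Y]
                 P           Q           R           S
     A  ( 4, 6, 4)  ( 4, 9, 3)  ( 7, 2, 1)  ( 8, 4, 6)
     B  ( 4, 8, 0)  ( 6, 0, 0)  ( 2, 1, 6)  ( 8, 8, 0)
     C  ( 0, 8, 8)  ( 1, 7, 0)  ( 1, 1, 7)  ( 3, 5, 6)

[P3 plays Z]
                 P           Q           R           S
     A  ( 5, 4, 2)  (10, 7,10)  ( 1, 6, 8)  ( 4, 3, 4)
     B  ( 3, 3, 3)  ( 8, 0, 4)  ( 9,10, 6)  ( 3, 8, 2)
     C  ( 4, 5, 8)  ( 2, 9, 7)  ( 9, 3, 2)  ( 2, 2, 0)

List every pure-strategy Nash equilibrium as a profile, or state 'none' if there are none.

(A,P,X): not NE [P2→R gives 8>6]
(A,P,Y): not NE [P2→Q gives 9>6; P3→X gives 5>4]
(A,P,Z): not NE [P2→Q gives 7>4; P3→X gives 5>2]
(A,Q,X): not NE [P2→R gives 8>3; P3→Z gives 10>8]
(A,Q,Y): not NE [P1→B gives 6>4; P3→Z gives 10>3]
(A,Q,Z): NE
(A,R,X): not NE [P1→B gives 8>1; P3→Z gives 8>0]
(A,R,Y): not NE [P2→Q gives 9>2; P3→Z gives 8>1]
(A,R,Z): not NE [P1→C gives 9>1; P2→Q gives 7>6]
(A,S,X): not NE [P1→B gives 9>7; P2→R gives 8>1]
(A,S,Y): not NE [P2→Q gives 9>4; P3→X gives 9>6]
(A,S,Z): not NE [P2→Q gives 7>3; P3→X gives 9>4]
(B,P,X): not NE [P1→A gives 5>2; P2→Q gives 3>0]
(B,P,Y): not NE [P3→X gives 7>0]
(B,P,Z): not NE [P1→A gives 5>3; P2→R gives 10>3; P3→X gives 7>3]
(B,Q,X): not NE [P1→A gives 4>3]
(B,Q,Y): not NE [P2→S gives 8>0; P3→X gives 9>0]
(B,Q,Z): not NE [P1→A gives 10>8; P2→R gives 10>0; P3→X gives 9>4]
(B,R,X): not NE [P2→Q gives 3>1; P3→Z gives 6>5]
(B,R,Y): not NE [P1→A gives 7>2; P2→S gives 8>1]
(B,R,Z): NE
(B,S,X): not NE [P2→Q gives 3>2]
(B,S,Y): not NE [P3→X gives 6>0]
(B,S,Z): not NE [P1→A gives 4>3; P2→R gives 10>8; P3→X gives 6>2]
(C,P,X): not NE [P1→A gives 5>0; P2→R gives 9>6; P3→Z gives 8>7]
(C,P,Y): not NE [P1→B gives 4>0]
(C,P,Z): not NE [P1→A gives 5>4; P2→Q gives 9>5]
(C,Q,X): not NE [P1→A gives 4>1; P2→R gives 9>2; P3→Z gives 7>1]
(C,Q,Y): not NE [P1→B gives 6>1; P2→P gives 8>7; P3→Z gives 7>0]
(C,Q,Z): not NE [P1→A gives 10>2]
(C,R,X): not NE [P1→B gives 8>3; P3→Y gives 7>2]
(C,R,Y): not NE [P1→A gives 7>1; P2→P gives 8>1]
(C,R,Z): not NE [P2→Q gives 9>3; P3→Y gives 7>2]
(C,S,X): not NE [P1→B gives 9>5; P2→R gives 9>8; P3→Y gives 6>1]
(C,S,Y): not NE [P1→B gives 8>3; P2→P gives 8>5]
(C,S,Z): not NE [P1→A gives 4>2; P2→Q gives 9>2; P3→Y gives 6>0]

PSNE = {(A,Q,Z), (B,R,Z)}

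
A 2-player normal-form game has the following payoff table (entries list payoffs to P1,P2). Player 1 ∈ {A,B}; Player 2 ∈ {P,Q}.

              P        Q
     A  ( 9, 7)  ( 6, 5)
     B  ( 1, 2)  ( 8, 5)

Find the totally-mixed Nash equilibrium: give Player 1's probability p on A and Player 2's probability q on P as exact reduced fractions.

(p,q) = (3/5, 1/5)

P1 indiff ⇒ q·9+(1-q)·6 = q·1+(1-q)·8 ⇒ q(8) = (1-q)(2) ⇒ q = 1/5
P2 indiff ⇒ p·7+(1-p)·2 = p·5+(1-p)·5 ⇒ p(2) = (1-p)(3) ⇒ p = 3/5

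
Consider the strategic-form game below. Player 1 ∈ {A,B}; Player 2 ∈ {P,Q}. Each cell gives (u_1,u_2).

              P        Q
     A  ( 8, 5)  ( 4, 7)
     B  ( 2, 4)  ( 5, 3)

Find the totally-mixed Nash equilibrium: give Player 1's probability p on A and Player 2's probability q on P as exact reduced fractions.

(p,q) = (1/3, 1/7)

P1 indiff ⇒ q·8+(1-q)·4 = q·2+(1-q)·5 ⇒ q(6) = (1-q)(1) ⇒ q = 1/7
P2 indiff ⇒ p·5+(1-p)·4 = p·7+(1-p)·3 ⇒ p(-2) = (1-p)(-1) ⇒ p = 1/3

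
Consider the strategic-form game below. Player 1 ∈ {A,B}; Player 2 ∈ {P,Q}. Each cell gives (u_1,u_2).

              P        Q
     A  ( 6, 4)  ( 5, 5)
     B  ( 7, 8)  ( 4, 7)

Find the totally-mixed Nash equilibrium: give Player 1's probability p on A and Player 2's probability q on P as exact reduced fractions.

p=1/2, q=1/2

P1 indiff ⇒ q·6+(1-q)·5 = q·7+(1-q)·4 ⇒ q(-1) = (1-q)(-1) ⇒ q = 1/2
P2 indiff ⇒ p·4+(1-p)·8 = p·5+(1-p)·7 ⇒ p(-1) = (1-p)(-1) ⇒ p = 1/2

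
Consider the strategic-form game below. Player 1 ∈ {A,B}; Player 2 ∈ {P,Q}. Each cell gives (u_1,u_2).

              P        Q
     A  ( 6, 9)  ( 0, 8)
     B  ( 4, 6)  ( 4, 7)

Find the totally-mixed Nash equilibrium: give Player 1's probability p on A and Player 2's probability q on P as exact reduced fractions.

P1 indiff ⇒ q·6+(1-q)·0 = q·4+(1-q)·4 ⇒ q(2) = (1-q)(4) ⇒ q = 2/3
P2 indiff ⇒ p·9+(1-p)·6 = p·8+(1-p)·7 ⇒ p(1) = (1-p)(1) ⇒ p = 1/2

(p,q) = (1/2, 2/3)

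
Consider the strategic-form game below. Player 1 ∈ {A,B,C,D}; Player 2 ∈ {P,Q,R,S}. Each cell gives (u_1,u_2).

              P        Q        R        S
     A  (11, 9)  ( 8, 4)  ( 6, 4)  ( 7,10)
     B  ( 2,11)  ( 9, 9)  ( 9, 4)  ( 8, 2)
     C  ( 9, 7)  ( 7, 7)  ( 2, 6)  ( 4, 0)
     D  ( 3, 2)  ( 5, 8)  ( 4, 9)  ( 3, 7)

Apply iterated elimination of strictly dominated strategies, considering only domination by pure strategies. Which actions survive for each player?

Remaining: P1:{A,B} P2:{P,S}

P1 drop C (A beats it: P:11>9 Q:8>7 R:6>2 S:7>4)
P1 drop D (A beats it: P:11>3 Q:8>5 R:6>4 S:7>3)
P2 drop Q (P beats it: A:9>4 B:11>9)
P2 drop R (P beats it: A:9>4 B:11>4)
P1→{A,B} P2→{P,S}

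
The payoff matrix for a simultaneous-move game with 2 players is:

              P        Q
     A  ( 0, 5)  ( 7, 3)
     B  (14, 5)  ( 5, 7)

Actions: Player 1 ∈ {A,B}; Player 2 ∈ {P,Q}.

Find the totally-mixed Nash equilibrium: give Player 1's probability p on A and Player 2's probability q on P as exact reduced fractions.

P1 indiff ⇒ q·0+(1-q)·7 = q·14+(1-q)·5 ⇒ q(-14) = (1-q)(-2) ⇒ q = 1/8
P2 indiff ⇒ p·5+(1-p)·5 = p·3+(1-p)·7 ⇒ p(2) = (1-p)(2) ⇒ p = 1/2

p=1/2, q=1/8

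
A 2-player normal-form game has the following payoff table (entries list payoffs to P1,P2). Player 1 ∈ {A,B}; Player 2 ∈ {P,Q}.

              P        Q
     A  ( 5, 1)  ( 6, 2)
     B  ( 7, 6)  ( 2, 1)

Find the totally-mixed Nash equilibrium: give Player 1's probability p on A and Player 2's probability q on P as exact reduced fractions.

P1 indiff ⇒ q·5+(1-q)·6 = q·7+(1-q)·2 ⇒ q(-2) = (1-q)(-4) ⇒ q = 2/3
P2 indiff ⇒ p·1+(1-p)·6 = p·2+(1-p)·1 ⇒ p(-1) = (1-p)(-5) ⇒ p = 5/6

P1 mixes 5/6 on A; P2 mixes 2/3 on P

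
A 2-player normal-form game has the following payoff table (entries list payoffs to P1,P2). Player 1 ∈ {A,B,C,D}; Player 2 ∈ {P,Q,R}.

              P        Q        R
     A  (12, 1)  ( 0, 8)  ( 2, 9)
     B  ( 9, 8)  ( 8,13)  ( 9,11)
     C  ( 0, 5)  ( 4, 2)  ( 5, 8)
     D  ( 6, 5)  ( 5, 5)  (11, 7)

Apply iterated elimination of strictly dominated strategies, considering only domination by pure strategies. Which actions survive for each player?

P1 drop C (B beats it: P:9>0 Q:8>4 R:9>5)
P2 drop P (R beats it: A:9>1 B:11>8 D:7>5)
P1 drop A (B beats it: Q:8>0 R:9>2)
P1→{B,D} P2→{Q,R}

Remaining: P1:{B,D} P2:{Q,R}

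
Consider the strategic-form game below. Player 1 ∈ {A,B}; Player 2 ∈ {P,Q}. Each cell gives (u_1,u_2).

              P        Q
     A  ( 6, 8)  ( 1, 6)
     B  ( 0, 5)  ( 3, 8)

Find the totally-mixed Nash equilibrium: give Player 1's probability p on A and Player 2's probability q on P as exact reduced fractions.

P1 indiff ⇒ q·6+(1-q)·1 = q·0+(1-q)·3 ⇒ q(6) = (1-q)(2) ⇒ q = 1/4
P2 indiff ⇒ p·8+(1-p)·5 = p·6+(1-p)·8 ⇒ p(2) = (1-p)(3) ⇒ p = 3/5

p=3/5, q=1/4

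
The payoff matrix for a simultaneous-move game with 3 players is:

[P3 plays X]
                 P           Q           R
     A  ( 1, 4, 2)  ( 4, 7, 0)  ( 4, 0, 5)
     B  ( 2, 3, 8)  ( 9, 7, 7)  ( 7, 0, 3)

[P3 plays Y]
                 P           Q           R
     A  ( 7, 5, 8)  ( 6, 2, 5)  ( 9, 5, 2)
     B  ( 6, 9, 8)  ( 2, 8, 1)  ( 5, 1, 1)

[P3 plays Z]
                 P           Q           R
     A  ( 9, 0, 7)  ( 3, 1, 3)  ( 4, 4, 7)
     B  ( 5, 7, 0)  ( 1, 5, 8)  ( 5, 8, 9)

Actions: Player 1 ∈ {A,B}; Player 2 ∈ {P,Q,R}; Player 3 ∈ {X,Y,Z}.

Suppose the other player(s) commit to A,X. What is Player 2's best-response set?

P2 best: {Q}

u_2(P vs A,X) = 4
u_2(Q vs A,X) = 7
u_2(R vs A,X) = 0
max payoff 7 at {Q}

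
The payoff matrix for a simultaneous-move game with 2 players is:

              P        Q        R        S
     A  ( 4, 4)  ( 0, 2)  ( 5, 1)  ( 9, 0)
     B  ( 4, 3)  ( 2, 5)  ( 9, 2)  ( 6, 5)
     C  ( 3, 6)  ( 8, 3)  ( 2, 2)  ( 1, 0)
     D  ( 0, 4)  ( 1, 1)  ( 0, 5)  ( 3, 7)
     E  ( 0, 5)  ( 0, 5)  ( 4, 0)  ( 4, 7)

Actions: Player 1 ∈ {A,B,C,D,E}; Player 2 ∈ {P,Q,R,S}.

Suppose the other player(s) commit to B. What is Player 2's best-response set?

u_2(P vs B) = 3
u_2(Q vs B) = 5
u_2(R vs B) = 2
u_2(S vs B) = 5
max payoff 5 at {Q,S}

argmax u_2 = {Q,S}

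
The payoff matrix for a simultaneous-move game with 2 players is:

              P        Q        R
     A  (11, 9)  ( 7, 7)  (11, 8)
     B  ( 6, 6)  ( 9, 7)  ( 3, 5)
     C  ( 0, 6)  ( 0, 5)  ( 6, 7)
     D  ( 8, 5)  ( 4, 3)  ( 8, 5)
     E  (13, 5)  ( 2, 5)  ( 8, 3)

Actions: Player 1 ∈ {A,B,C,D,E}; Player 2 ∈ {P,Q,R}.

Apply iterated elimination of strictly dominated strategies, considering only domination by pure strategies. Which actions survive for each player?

P1 drop C (A beats it: P:11>0 Q:7>0 R:11>6)
P1 drop D (A beats it: P:11>8 Q:7>4 R:11>8)
P2 drop R (P beats it: A:9>8 B:6>5 E:5>3)
P1→{A,B,E} P2→{P,Q}

Remaining: P1:{A,B,E} P2:{P,Q}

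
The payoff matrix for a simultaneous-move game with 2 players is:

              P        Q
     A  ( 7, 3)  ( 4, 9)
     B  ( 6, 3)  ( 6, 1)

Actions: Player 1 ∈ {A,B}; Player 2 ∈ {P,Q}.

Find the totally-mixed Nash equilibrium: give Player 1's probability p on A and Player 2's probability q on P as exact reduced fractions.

p=1/4, q=2/3

P1 indiff ⇒ q·7+(1-q)·4 = q·6+(1-q)·6 ⇒ q(1) = (1-q)(2) ⇒ q = 2/3
P2 indiff ⇒ p·3+(1-p)·3 = p·9+(1-p)·1 ⇒ p(-6) = (1-p)(-2) ⇒ p = 1/4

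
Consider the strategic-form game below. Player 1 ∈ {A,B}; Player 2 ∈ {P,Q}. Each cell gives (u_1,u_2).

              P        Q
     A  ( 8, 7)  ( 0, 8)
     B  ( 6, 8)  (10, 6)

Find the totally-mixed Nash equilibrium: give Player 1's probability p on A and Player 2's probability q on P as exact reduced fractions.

P1 indiff ⇒ q·8+(1-q)·0 = q·6+(1-q)·10 ⇒ q(2) = (1-q)(10) ⇒ q = 5/6
P2 indiff ⇒ p·7+(1-p)·8 = p·8+(1-p)·6 ⇒ p(-1) = (1-p)(-2) ⇒ p = 2/3

p=2/3, q=5/6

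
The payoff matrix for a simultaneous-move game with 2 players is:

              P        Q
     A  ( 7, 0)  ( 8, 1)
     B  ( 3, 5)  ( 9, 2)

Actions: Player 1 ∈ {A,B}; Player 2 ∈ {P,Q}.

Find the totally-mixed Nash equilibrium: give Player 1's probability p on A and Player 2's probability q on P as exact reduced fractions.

P1 mixes 3/4 on A; P2 mixes 1/5 on P

P1 indiff ⇒ q·7+(1-q)·8 = q·3+(1-q)·9 ⇒ q(4) = (1-q)(1) ⇒ q = 1/5
P2 indiff ⇒ p·0+(1-p)·5 = p·1+(1-p)·2 ⇒ p(-1) = (1-p)(-3) ⇒ p = 3/4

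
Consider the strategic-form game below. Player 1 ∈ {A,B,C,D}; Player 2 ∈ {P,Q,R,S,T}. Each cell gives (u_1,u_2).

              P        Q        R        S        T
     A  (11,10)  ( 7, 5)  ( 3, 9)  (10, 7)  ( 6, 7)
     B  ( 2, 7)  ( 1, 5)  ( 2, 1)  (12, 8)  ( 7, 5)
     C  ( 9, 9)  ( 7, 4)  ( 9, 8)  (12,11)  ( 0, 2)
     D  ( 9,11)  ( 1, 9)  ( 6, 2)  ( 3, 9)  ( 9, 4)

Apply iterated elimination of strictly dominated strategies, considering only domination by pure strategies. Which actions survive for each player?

P2 drop Q (P beats it: A:10>5 B:7>5 C:9>4 D:11>9)
P2 drop R (P beats it: A:10>9 B:7>1 C:9>8 D:11>2)
P2 drop T (P beats it: A:10>7 B:7>5 C:9>2 D:11>4)
P1 drop D (A beats it: P:11>9 S:10>3)
P1→{A,B,C} P2→{P,S}

Remaining: P1:{A,B,C} P2:{P,S}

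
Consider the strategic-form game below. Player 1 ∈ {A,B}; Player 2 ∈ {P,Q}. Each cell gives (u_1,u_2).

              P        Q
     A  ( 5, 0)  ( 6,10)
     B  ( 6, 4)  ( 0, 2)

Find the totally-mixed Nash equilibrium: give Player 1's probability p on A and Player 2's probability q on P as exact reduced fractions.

(p,q) = (1/6, 6/7)

P1 indiff ⇒ q·5+(1-q)·6 = q·6+(1-q)·0 ⇒ q(-1) = (1-q)(-6) ⇒ q = 6/7
P2 indiff ⇒ p·0+(1-p)·4 = p·10+(1-p)·2 ⇒ p(-10) = (1-p)(-2) ⇒ p = 1/6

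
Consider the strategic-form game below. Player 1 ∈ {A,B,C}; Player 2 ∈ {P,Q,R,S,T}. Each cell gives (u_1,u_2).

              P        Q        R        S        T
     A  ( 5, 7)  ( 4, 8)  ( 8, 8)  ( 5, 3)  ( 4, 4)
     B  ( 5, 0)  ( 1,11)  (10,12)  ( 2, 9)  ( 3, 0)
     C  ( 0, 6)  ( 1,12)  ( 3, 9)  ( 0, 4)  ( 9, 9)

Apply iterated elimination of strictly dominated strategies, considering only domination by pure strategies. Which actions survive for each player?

P2 drop P (Q beats it: A:8>7 B:11>0 C:12>6)
P2 drop S (Q beats it: A:8>3 B:11>9 C:12>4)
P2 drop T (Q beats it: A:8>4 B:11>0 C:12>9)
P1 drop C (A beats it: Q:4>1 R:8>3)
P1→{A,B} P2→{Q,R}

Remaining: P1:{A,B} P2:{Q,R}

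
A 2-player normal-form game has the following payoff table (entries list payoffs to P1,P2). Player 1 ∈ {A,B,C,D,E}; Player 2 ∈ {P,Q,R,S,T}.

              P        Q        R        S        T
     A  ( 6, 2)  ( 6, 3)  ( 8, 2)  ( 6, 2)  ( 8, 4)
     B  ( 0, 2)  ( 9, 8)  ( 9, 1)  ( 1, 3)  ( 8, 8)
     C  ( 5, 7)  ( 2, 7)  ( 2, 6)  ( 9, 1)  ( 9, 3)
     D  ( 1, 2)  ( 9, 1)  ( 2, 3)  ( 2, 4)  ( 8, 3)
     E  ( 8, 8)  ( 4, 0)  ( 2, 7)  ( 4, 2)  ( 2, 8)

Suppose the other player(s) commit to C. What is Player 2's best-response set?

P2 best: {P,Q}

u_2(P vs C) = 7
u_2(Q vs C) = 7
u_2(R vs C) = 6
u_2(S vs C) = 1
u_2(T vs C) = 3
max payoff 7 at {P,Q}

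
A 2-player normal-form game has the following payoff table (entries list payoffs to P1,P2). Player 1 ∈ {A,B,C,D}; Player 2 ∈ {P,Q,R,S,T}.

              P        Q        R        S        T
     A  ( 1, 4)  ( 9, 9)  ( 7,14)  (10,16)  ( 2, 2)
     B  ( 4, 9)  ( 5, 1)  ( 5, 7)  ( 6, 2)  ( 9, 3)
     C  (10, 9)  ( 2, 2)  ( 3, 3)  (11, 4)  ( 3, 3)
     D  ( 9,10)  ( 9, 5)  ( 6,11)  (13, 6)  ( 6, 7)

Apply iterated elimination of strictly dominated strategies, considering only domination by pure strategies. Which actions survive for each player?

P2 drop Q (R beats it: A:14>9 B:7>1 C:3>2 D:11>5)
P2 drop T (P beats it: A:4>2 B:9>3 C:9>3 D:10>7)
P1 drop B (D beats it: P:9>4 R:6>5 S:13>6)
P1→{A,C,D} P2→{P,R,S}

IESDS → P1:{A,C,D} P2:{P,R,S}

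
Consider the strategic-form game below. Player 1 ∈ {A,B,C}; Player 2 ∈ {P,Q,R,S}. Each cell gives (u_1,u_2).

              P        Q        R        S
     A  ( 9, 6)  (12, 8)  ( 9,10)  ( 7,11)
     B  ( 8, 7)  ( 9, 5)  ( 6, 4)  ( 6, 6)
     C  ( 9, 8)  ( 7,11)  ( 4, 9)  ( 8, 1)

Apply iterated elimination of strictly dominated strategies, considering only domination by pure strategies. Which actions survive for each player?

P1 drop B (A beats it: P:9>8 Q:12>9 R:9>6 S:7>6)
P2 drop P (Q beats it: A:8>6 C:11>8)
P1→{A,C} P2→{Q,R,S}

IESDS → P1:{A,C} P2:{Q,R,S}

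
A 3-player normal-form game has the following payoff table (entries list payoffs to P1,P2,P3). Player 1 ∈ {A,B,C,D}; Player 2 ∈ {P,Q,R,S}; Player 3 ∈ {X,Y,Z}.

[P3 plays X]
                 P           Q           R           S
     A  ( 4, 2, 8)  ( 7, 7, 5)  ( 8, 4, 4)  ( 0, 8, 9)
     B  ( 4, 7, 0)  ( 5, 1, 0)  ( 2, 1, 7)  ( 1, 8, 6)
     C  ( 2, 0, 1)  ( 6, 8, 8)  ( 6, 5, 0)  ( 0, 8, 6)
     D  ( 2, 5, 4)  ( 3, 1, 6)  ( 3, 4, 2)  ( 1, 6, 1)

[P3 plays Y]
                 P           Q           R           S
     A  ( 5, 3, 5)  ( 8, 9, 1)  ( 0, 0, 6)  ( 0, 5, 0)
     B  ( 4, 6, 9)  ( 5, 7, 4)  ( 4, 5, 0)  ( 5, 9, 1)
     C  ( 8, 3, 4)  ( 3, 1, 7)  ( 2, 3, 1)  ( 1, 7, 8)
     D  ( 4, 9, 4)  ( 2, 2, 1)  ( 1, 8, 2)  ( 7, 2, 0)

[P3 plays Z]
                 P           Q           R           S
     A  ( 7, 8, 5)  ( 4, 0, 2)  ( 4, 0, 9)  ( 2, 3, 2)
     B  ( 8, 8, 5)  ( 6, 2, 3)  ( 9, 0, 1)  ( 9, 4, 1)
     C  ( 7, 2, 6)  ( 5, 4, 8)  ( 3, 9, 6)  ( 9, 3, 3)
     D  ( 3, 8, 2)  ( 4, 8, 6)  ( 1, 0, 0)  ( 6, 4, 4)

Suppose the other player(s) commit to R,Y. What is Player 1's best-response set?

u_1(A vs R,Y) = 0
u_1(B vs R,Y) = 4
u_1(C vs R,Y) = 2
u_1(D vs R,Y) = 1
max payoff 4 at {B}

argmax u_1 = {B}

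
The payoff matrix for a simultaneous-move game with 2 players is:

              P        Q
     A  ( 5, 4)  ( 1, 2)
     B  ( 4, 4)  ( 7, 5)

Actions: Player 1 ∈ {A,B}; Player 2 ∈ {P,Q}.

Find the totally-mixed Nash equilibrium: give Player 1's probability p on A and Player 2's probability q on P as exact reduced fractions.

P1 indiff ⇒ q·5+(1-q)·1 = q·4+(1-q)·7 ⇒ q(1) = (1-q)(6) ⇒ q = 6/7
P2 indiff ⇒ p·4+(1-p)·4 = p·2+(1-p)·5 ⇒ p(2) = (1-p)(1) ⇒ p = 1/3

p=1/3, q=6/7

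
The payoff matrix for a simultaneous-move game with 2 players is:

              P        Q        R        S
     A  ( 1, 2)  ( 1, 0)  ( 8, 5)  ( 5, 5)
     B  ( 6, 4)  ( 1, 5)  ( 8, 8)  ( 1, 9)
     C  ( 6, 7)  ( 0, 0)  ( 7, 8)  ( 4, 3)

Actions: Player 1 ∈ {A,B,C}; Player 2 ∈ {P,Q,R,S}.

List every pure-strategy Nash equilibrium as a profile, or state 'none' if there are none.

(A,P): not NE [P1→C gives 6>1; P2→S gives 5>2]
(A,Q): not NE [P2→S gives 5>0]
(A,R): NE
(A,S): NE
(B,P): not NE [P2→S gives 9>4]
(B,Q): not NE [P2→S gives 9>5]
(B,R): not NE [P2→S gives 9>8]
(B,S): not NE [P1→A gives 5>1]
(C,P): not NE [P2→R gives 8>7]
(C,Q): not NE [P1→B gives 1>0; P2→R gives 8>0]
(C,R): not NE [P1→B gives 8>7]
(C,S): not NE [P1→A gives 5>4; P2→R gives 8>3]

Nash profiles: (A,R), (A,S)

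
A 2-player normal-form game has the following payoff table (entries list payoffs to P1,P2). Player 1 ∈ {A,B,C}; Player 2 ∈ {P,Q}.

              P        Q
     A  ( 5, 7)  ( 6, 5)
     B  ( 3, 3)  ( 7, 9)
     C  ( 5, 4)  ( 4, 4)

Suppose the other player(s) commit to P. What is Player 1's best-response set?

u_1(A vs P) = 5
u_1(B vs P) = 3
u_1(C vs P) = 5
max payoff 5 at {A,C}

BR_1 = {A,C}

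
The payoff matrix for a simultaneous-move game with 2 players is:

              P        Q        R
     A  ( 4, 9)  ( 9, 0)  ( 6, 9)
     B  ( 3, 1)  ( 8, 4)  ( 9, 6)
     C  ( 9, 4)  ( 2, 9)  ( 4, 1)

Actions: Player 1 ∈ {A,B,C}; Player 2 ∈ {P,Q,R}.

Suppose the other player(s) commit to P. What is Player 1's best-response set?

u_1(A vs P) = 4
u_1(B vs P) = 3
u_1(C vs P) = 9
max payoff 9 at {C}

BR_1 = {C}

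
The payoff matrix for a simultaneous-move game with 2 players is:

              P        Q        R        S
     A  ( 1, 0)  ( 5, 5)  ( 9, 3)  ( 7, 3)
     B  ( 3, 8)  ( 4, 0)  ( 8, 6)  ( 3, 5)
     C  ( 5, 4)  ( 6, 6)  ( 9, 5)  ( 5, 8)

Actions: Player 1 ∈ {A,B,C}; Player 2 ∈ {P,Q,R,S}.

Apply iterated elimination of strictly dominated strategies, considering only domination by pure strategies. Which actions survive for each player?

Remaining: P1:{A,C} P2:{Q,S}

P1 drop B (C beats it: P:5>3 Q:6>4 R:9>8 S:5>3)
P2 drop P (Q beats it: A:5>0 C:6>4)
P2 drop R (Q beats it: A:5>3 C:6>5)
P1→{A,C} P2→{Q,S}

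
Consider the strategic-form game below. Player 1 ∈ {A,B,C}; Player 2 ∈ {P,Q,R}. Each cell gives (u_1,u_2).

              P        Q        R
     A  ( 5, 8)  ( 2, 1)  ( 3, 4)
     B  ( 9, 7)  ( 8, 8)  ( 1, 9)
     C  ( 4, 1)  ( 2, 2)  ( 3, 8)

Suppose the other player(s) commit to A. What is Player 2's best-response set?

argmax u_2 = {P}

u_2(P vs A) = 8
u_2(Q vs A) = 1
u_2(R vs A) = 4
max payoff 8 at {P}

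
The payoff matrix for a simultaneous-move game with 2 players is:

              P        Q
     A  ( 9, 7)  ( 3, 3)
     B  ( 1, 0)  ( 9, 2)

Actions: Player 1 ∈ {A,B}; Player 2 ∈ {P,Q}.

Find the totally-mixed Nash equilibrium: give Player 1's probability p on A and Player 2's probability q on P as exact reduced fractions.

p=1/3, q=3/7

P1 indiff ⇒ q·9+(1-q)·3 = q·1+(1-q)·9 ⇒ q(8) = (1-q)(6) ⇒ q = 3/7
P2 indiff ⇒ p·7+(1-p)·0 = p·3+(1-p)·2 ⇒ p(4) = (1-p)(2) ⇒ p = 1/3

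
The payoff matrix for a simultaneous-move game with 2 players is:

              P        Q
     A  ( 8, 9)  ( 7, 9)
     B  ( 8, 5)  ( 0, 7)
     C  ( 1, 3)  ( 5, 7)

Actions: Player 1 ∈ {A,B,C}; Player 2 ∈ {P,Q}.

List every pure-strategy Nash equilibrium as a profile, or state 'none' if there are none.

(A,P): NE
(A,Q): NE
(B,P): not NE [P2→Q gives 7>5]
(B,Q): not NE [P1→A gives 7>0]
(C,P): not NE [P1→B gives 8>1; P2→Q gives 7>3]
(C,Q): not NE [P1→A gives 7>5]

PSNE = {(A,P), (A,Q)}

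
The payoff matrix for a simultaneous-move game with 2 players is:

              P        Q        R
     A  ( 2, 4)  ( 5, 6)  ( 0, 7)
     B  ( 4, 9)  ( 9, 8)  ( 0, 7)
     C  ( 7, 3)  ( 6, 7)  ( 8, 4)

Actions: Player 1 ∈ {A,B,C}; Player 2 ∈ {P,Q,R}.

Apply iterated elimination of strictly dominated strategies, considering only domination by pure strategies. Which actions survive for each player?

P1 drop A (C beats it: P:7>2 Q:6>5 R:8>0)
P2 drop R (Q beats it: B:8>7 C:7>4)
P1→{B,C} P2→{P,Q}

IESDS → P1:{B,C} P2:{P,Q}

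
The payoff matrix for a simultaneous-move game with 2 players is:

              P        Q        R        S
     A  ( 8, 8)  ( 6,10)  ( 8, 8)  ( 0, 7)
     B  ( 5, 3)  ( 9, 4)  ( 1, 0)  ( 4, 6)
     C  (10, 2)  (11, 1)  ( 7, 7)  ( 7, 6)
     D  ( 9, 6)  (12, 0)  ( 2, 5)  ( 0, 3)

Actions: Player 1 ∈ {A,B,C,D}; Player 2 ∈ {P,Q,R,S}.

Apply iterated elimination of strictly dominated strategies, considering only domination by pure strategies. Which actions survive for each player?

P1 drop B (C beats it: P:10>5 Q:11>9 R:7>1 S:7>4)
P2 drop S (R beats it: A:8>7 C:7>6 D:5>3)
P1→{A,C,D} P2→{P,Q,R}

IESDS → P1:{A,C,D} P2:{P,Q,R}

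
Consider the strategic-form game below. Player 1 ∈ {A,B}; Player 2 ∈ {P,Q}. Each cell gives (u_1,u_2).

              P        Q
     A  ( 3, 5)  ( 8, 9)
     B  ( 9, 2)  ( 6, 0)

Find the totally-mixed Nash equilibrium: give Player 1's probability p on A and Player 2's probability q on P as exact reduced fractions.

p=1/3, q=1/4

P1 indiff ⇒ q·3+(1-q)·8 = q·9+(1-q)·6 ⇒ q(-6) = (1-q)(-2) ⇒ q = 1/4
P2 indiff ⇒ p·5+(1-p)·2 = p·9+(1-p)·0 ⇒ p(-4) = (1-p)(-2) ⇒ p = 1/3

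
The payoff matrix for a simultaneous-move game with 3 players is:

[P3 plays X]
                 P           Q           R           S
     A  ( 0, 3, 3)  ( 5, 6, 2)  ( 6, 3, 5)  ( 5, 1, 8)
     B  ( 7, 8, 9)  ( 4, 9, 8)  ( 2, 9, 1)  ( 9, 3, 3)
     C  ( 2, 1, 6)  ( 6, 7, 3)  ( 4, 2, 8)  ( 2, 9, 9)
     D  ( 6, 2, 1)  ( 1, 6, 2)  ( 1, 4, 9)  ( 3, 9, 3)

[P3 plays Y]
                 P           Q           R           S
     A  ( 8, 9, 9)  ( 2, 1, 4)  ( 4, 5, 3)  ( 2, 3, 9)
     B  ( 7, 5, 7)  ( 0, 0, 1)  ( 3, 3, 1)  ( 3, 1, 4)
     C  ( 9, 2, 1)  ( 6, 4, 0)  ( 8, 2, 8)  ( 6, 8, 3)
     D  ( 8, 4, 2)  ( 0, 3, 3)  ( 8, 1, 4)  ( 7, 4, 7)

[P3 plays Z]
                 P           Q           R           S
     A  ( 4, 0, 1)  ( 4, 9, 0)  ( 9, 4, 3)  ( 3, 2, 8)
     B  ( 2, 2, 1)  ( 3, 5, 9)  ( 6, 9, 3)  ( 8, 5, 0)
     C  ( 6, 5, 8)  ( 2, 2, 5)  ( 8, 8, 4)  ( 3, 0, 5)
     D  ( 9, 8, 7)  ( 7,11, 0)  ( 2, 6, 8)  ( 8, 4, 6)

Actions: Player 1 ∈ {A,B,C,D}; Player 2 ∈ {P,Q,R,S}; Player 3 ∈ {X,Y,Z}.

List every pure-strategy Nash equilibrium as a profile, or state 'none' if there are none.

(A,P,X): not NE [P1→B gives 7>0; P2→Q gives 6>3; P3→Y gives 9>3]
(A,P,Y): not NE [P1→C gives 9>8]
(A,P,Z): not NE [P1→D gives 9>4; P2→Q gives 9>0; P3→Y gives 9>1]
(A,Q,X): not NE [P1→C gives 6>5; P3→Y gives 4>2]
(A,Q,Y): not NE [P1→C gives 6>2; P2→P gives 9>1]
(A,Q,Z): not NE [P1→D gives 7>4; P3→Y gives 4>0]
(A,R,X): not NE [P2→Q gives 6>3]
(A,R,Y): not NE [P1→D gives 8>4; P2→P gives 9>5; P3→X gives 5>3]
(A,R,Z): not NE [P2→Q gives 9>4; P3→X gives 5>3]
(A,S,X): not NE [P1→B gives 9>5; P2→Q gives 6>1; P3→Y gives 9>8]
(A,S,Y): not NE [P1→D gives 7>2; P2→P gives 9>3]
(A,S,Z): not NE [P1→D gives 8>3; P2→Q gives 9>2; P3→Y gives 9>8]
(B,P,X): not NE [P2→R gives 9>8]
(B,P,Y): not NE [P1→C gives 9>7; P3→X gives 9>7]
(B,P,Z): not NE [P1→D gives 9>2; P2→R gives 9>2; P3→X gives 9>1]
(B,Q,X): not NE [P1→C gives 6>4; P3→Z gives 9>8]
(B,Q,Y): not NE [P1→C gives 6>0; P2→P gives 5>0; P3→Z gives 9>1]
(B,Q,Z): not NE [P1→D gives 7>3; P2→R gives 9>5]
(B,R,X): not NE [P1→A gives 6>2; P3→Z gives 3>1]
(B,R,Y): not NE [P1→D gives 8>3; P2→P gives 5>3; P3→Z gives 3>1]
(B,R,Z): not NE [P1→A gives 9>6]
(B,S,X): not NE [P2→R gives 9>3; P3→Y gives 4>3]
(B,S,Y): not NE [P1→D gives 7>3; P2→P gives 5>1]
(B,S,Z): not NE [P2→R gives 9>5; P3→Y gives 4>0]
(C,P,X): not NE [P1→B gives 7>2; P2→S gives 9>1; P3→Z gives 8>6]
(C,P,Y): not NE [P2→S gives 8>2; P3→Z gives 8>1]
(C,P,Z): not NE [P1→D gives 9>6; P2→R gives 8>5]
(C,Q,X): not NE [P2→S gives 9>7; P3→Z gives 5>3]
(C,Q,Y): not NE [P2→S gives 8>4; P3→Z gives 5>0]
(C,Q,Z): not NE [P1→D gives 7>2; P2→R gives 8>2]
(C,R,X): not NE [P1→A gives 6>4; P2→S gives 9>2]
(C,R,Y): not NE [P2→S gives 8>2]
(C,R,Z): not NE [P1→A gives 9>8; P3→Y gives 8>4]
(C,S,X): not NE [P1→B gives 9>2]
(C,S,Y): not NE [P1→D gives 7>6; P3→X gives 9>3]
(C,S,Z): not NE [P1→D gives 8>3; P2→R gives 8>0; P3→X gives 9>5]
(D,P,X): not NE [P1→B gives 7>6; P2→S gives 9>2; P3→Z gives 7>1]
(D,P,Y): not NE [P1→C gives 9>8; P3→Z gives 7>2]
(D,P,Z): not NE [P2→Q gives 11>8]
(D,Q,X): not NE [P1→C gives 6>1; P2→S gives 9>6; P3→Y gives 3>2]
(D,Q,Y): not NE [P1→C gives 6>0; P2→S gives 4>3]
(D,Q,Z): not NE [P3→Y gives 3>0]
(D,R,X): not NE [P1→A gives 6>1; P2→S gives 9>4]
(D,R,Y): not NE [P2→S gives 4>1; P3→X gives 9>4]
(D,R,Z): not NE [P1→A gives 9>2; P2→Q gives 11>6; P3→X gives 9>8]
(D,S,X): not NE [P1→B gives 9>3; P3→Y gives 7>3]
(D,S,Y): NE
(D,S,Z): not NE [P2→Q gives 11>4; P3→Y gives 7>6]

NE set: (D,S,Y)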